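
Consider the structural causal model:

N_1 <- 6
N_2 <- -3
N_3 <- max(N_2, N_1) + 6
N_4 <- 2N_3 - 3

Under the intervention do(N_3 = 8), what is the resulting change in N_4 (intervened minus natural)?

The intervention breaks the incoming arrows to N_3: N_3 <- max(N_2, N_1) + 6 no longer applies, and N_3 = 8.
N_4 = 2N_3 - 3  [with N_3=8]  = 13
Without intervention: N_3 = max(N_2, N_1) + 6  [with N_2=-3, N_1=6]  = 12; N_4 = 2N_3 - 3  [with N_3=12]  = 21.
Change = 13 − 21 = -8.

-8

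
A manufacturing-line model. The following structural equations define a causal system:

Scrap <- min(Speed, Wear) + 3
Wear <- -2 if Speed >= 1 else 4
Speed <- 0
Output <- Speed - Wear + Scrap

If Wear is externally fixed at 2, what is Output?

1

Under do(Wear=2), the mechanism Wear <- -2 if Speed >= 1 else 4 is discarded; Wear is fixed at 2.
Scrap = min(Speed, Wear) + 3  [with Speed=0, Wear=2]  = 3
Output = Speed - Wear + Scrap  [with Speed=0, Wear=2, Scrap=3]  = 1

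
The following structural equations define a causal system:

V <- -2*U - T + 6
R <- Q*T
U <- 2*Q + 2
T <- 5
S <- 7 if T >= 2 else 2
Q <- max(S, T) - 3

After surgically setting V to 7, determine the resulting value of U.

10

do(V=7) replaces the equation V <- -2*U - T + 6 with the constant V = 7.
Since U is not a descendant of the intervened variable, it is unaffected.
S = 7 if T >= 2 else 2  [with T=5]  = 7
Q = max(S, T) - 3  [with S=7, T=5]  = 4
U = 2*Q + 2  [with Q=4]  = 10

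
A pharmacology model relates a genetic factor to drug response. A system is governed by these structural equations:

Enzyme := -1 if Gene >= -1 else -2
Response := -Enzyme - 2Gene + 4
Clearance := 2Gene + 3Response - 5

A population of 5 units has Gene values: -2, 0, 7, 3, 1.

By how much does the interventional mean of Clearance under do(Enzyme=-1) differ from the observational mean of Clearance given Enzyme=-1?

3.8

Every unit gets Enzyme=-1 under the intervention. Clearance values become 18, 10, -18, -2, 6; E[Clearance|do(Enzyme=-1)] = 2.8.
E[Clearance|Enzyme=-1] averages over only the 4 units with Enzyme=-1 (Gene = 0, 7, 3, 1): Clearance = 10, -18, -2, 6, mean -1.
Difference = 2.8 − (-1) = 3.8.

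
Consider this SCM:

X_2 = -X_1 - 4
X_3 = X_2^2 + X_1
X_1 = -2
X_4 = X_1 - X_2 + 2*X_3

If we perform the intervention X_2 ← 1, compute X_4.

-5

Under do(X_2=1), the mechanism X_2 = -X_1 - 4 is discarded; X_2 is fixed at 1.
X_3 = X_2^2 + X_1  [with X_2=1, X_1=-2]  = -1
X_4 = X_1 - X_2 + 2*X_3  [with X_1=-2, X_2=1, X_3=-1]  = -5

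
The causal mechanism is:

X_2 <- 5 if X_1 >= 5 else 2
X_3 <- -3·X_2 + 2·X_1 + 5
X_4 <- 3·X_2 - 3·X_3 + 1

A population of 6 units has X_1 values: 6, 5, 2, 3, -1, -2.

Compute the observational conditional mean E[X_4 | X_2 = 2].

7

Observing X_2=2 restricts to units where X_2's equation naturally yields 2: X_1 ∈ {2, 3, -1, -2}. In that subpopulation X_4 = -2, -8, 16, 22, mean 7.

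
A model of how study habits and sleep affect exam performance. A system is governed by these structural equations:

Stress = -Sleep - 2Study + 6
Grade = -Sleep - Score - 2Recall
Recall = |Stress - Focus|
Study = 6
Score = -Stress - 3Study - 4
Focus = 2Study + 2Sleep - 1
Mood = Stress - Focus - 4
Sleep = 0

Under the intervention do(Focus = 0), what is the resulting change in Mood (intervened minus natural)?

Under do(Focus=0), the mechanism Focus = 2Study + 2Sleep - 1 is discarded; Focus is fixed at 0.
Stress = -Sleep - 2Study + 6  [with Sleep=0, Study=6]  = -6
Mood = Stress - Focus - 4  [with Stress=-6, Focus=0]  = -10
Without intervention: Stress = -Sleep - 2Study + 6  [with Sleep=0, Study=6]  = -6; Focus = 2Study + 2Sleep - 1  [with Study=6, Sleep=0]  = 11; Mood = Stress - Focus - 4  [with Stress=-6, Focus=11]  = -21.
Change = -10 − (-21) = 11.

11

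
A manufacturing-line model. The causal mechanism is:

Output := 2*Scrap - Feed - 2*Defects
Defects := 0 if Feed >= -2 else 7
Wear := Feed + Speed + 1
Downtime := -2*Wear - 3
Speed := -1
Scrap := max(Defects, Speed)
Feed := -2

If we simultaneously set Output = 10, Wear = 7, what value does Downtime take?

-17

Under do(Output = 10, Wear = 7), each intervened variable's structural equation is replaced by its fixed value.
Downtime = -2*Wear - 3  [with Wear=7]  = -17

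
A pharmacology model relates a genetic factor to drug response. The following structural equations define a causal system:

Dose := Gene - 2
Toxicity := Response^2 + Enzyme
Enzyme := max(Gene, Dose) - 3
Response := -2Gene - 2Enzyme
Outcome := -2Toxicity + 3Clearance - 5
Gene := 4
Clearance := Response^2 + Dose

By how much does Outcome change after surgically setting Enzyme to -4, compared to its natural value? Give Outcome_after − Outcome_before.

-90

The intervention breaks the incoming arrows to Enzyme: Enzyme := max(Gene, Dose) - 3 no longer applies, and Enzyme = -4.
Dose = Gene - 2  [with Gene=4]  = 2
Response = -2Gene - 2Enzyme  [with Gene=4, Enzyme=-4]  = 0
Toxicity = Response^2 + Enzyme  [with Response=0, Enzyme=-4]  = -4
Clearance = Response^2 + Dose  [with Response=0, Dose=2]  = 2
Outcome = -2Toxicity + 3Clearance - 5  [with Toxicity=-4, Clearance=2]  = 9
Without intervention: Dose = Gene - 2  [with Gene=4]  = 2; Enzyme = max(Gene, Dose) - 3  [with Gene=4, Dose=2]  = 1; Response = -2Gene - 2Enzyme  [with Gene=4, Enzyme=1]  = -10; Toxicity = Response^2 + Enzyme  [with Response=-10, Enzyme=1]  = 101; Clearance = Response^2 + Dose  [with Response=-10, Dose=2]  = 102; Outcome = -2Toxicity + 3Clearance - 5  [with Toxicity=101, Clearance=102]  = 99.
Change = 9 − 99 = -90.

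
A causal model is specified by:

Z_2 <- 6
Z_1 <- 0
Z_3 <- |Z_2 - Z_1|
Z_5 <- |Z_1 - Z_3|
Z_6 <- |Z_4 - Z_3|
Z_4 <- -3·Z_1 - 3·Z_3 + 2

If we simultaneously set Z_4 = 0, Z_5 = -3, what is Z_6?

The joint intervention fixes Z_4 = 0, Z_5 = -3, removing each variable's own equation.
Z_3 = |Z_2 - Z_1|  [with Z_2=6, Z_1=0]  = 6
Z_6 = |Z_4 - Z_3|  [with Z_4=0, Z_3=6]  = 6

6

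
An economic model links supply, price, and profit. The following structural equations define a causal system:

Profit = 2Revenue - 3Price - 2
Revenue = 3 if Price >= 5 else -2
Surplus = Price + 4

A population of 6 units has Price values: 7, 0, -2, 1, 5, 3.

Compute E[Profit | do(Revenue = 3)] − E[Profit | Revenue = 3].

11

The intervention sets Revenue=3 in all 6 units regardless of Price. Recomputing Profit per unit gives -17, 4, 10, 1, -11, -5; average -3.
Conditioning on Revenue=3 selects the 2 unit(s) with Price ∈ {7, 5}. Their Profit values: -17, -11. Mean = -14.
Difference = -3 − (-14) = 11.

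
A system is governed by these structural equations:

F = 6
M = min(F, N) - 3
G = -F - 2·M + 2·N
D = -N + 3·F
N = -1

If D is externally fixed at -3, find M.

-4

do(D=-3) replaces the equation D = -N + 3·F with the constant D = -3.
M is not downstream of the intervention, so its value is determined by the original equations.
M = min(F, N) - 3  [with F=6, N=-1]  = -4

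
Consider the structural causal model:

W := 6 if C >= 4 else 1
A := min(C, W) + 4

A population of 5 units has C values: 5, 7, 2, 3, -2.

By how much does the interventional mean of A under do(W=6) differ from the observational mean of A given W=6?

Under do(W=6), W's equation is replaced by W=6 for every unit. Per-unit A: 9, 10, 6, 7, 2. Mean = 6.8.
Observing W=6 restricts to units where W's equation naturally yields 6: C ∈ {5, 7}. In that subpopulation A = 9, 10, mean 9.5.
Difference = 6.8 − 9.5 = -2.7.

-2.7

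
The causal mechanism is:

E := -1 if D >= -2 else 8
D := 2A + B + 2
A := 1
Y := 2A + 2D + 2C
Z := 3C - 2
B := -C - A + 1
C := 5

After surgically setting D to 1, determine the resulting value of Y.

The intervention breaks the incoming arrows to D: D := 2A + B + 2 no longer applies, and D = 1.
Y = 2A + 2D + 2C  [with A=1, D=1, C=5]  = 14

14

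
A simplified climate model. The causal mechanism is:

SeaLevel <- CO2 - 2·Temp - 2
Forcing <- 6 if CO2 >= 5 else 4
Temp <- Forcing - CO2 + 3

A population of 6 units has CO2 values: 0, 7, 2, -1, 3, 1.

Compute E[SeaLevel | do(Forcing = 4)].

do(Forcing=4) breaks Forcing's dependence on CO2. With Forcing=4 fixed, SeaLevel across the units is -16, 5, -10, -19, -7, -13, mean -10.

-10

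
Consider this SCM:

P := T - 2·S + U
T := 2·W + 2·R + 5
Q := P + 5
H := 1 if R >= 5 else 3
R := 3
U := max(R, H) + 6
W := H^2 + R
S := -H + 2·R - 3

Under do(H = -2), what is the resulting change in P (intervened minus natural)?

-20

Under do(H=-2), the mechanism H := 1 if R >= 5 else 3 is discarded; H is fixed at -2.
W = H^2 + R  [with H=-2, R=3]  = 7
T = 2·W + 2·R + 5  [with W=7, R=3]  = 25
U = max(R, H) + 6  [with R=3, H=-2]  = 9
S = -H + 2·R - 3  [with H=-2, R=3]  = 5
P = T - 2·S + U  [with T=25, S=5, U=9]  = 24
Without intervention: H = 1 if R >= 5 else 3  [with R=3]  = 3; W = H^2 + R  [with H=3, R=3]  = 12; T = 2·W + 2·R + 5  [with W=12, R=3]  = 35; U = max(R, H) + 6  [with R=3, H=3]  = 9; S = -H + 2·R - 3  [with H=3, R=3]  = 0; P = T - 2·S + U  [with T=35, S=0, U=9]  = 44.
Change = 24 − 44 = -20.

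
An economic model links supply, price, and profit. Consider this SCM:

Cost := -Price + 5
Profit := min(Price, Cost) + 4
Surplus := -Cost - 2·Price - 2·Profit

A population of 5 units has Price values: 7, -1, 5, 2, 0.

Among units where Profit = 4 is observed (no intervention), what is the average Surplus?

Conditioning on Profit=4 selects the 2 unit(s) with Price ∈ {5, 0}. Their Surplus values: -18, -13. Mean = -15.5.

-15.5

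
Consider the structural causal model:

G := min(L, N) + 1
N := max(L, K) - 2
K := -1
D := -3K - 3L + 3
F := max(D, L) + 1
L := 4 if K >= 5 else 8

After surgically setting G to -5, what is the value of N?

6

do(G=-5) replaces the equation G := min(L, N) + 1 with the constant G = -5.
No directed path runs from G to N, so N keeps its natural value.
L = 4 if K >= 5 else 8  [with K=-1]  = 8
N = max(L, K) - 2  [with L=8, K=-1]  = 6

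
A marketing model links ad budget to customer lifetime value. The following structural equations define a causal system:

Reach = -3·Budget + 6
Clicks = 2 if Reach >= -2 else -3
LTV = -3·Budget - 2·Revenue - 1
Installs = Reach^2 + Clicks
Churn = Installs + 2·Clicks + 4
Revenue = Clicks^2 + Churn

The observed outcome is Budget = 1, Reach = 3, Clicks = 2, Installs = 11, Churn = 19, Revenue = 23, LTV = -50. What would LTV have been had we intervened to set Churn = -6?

0

Under do(Churn=-6), the mechanism Churn = Installs + 2·Clicks + 4 is discarded; Churn is fixed at -6.
Reach = -3·Budget + 6  [with Budget=1]  = 3
Clicks = 2 if Reach >= -2 else -3  [with Reach=3]  = 2
Revenue = Clicks^2 + Churn  [with Clicks=2, Churn=-6]  = -2
LTV = -3·Budget - 2·Revenue - 1  [with Budget=1, Revenue=-2]  = 0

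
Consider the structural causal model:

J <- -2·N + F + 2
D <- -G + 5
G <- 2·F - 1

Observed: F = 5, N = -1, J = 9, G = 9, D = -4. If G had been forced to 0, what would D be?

Intervening sets G = 0 and removes its equation (G <- 2·F - 1).
D = -G + 5  [with G=0]  = 5

5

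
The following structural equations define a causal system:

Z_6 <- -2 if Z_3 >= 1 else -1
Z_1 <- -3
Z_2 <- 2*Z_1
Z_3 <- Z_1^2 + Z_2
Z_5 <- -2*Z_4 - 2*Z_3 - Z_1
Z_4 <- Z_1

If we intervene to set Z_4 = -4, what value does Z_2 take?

The intervention breaks the incoming arrows to Z_4: Z_4 <- Z_1 no longer applies, and Z_4 = -4.
Since Z_2 is not a descendant of the intervened variable, it is unaffected.
Z_2 = 2*Z_1  [with Z_1=-3]  = -6

-6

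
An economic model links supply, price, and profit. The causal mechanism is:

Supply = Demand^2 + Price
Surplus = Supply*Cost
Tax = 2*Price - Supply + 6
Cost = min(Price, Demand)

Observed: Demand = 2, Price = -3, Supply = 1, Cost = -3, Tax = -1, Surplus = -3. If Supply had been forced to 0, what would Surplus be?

The intervention breaks the incoming arrows to Supply: Supply = Demand^2 + Price no longer applies, and Supply = 0.
Cost = min(Price, Demand)  [with Price=-3, Demand=2]  = -3
Surplus = Supply*Cost  [with Supply=0, Cost=-3]  = 0

0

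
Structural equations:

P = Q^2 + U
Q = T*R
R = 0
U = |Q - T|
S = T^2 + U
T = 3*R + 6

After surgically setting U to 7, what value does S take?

Intervening sets U = 7 and removes its equation (U = |Q - T|).
T = 3*R + 6  [with R=0]  = 6
S = T^2 + U  [with T=6, U=7]  = 43

43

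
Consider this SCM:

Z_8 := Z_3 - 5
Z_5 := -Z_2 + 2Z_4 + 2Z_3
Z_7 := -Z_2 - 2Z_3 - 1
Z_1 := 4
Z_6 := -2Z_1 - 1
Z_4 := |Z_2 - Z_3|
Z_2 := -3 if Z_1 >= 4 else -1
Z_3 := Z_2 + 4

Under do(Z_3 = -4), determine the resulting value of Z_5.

do(Z_3=-4) replaces the equation Z_3 := Z_2 + 4 with the constant Z_3 = -4.
Z_2 = -3 if Z_1 >= 4 else -1  [with Z_1=4]  = -3
Z_4 = |Z_2 - Z_3|  [with Z_2=-3, Z_3=-4]  = 1
Z_5 = -Z_2 + 2Z_4 + 2Z_3  [with Z_2=-3, Z_4=1, Z_3=-4]  = -3

-3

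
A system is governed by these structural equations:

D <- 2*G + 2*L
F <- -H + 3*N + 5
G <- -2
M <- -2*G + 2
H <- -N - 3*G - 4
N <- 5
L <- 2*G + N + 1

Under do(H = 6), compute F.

14

Intervening sets H = 6 and removes its equation (H <- -N - 3*G - 4).
F = -H + 3*N + 5  [with H=6, N=5]  = 14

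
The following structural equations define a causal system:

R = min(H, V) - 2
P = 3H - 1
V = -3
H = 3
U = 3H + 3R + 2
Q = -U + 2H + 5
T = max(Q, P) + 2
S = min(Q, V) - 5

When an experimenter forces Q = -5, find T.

10

do(Q=-5) replaces the equation Q = -U + 2H + 5 with the constant Q = -5.
P = 3H - 1  [with H=3]  = 8
T = max(Q, P) + 2  [with Q=-5, P=8]  = 10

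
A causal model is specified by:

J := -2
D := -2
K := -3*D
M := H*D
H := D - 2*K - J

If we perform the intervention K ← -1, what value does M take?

do(K=-1) replaces the equation K := -3*D with the constant K = -1.
H = D - 2*K - J  [with D=-2, K=-1, J=-2]  = 2
M = H*D  [with H=2, D=-2]  = -4

-4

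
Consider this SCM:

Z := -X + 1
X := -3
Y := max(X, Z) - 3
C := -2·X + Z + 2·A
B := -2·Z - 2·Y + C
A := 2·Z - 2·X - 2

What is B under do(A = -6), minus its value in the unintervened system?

The intervention breaks the incoming arrows to A: A := 2·Z - 2·X - 2 no longer applies, and A = -6.
Z = -X + 1  [with X=-3]  = 4
C = -2·X + Z + 2·A  [with X=-3, Z=4, A=-6]  = -2
Y = max(X, Z) - 3  [with X=-3, Z=4]  = 1
B = -2·Z - 2·Y + C  [with Z=4, Y=1, C=-2]  = -12
Without intervention: Z = -X + 1  [with X=-3]  = 4; A = 2·Z - 2·X - 2  [with Z=4, X=-3]  = 12; C = -2·X + Z + 2·A  [with X=-3, Z=4, A=12]  = 34; Y = max(X, Z) - 3  [with X=-3, Z=4]  = 1; B = -2·Z - 2·Y + C  [with Z=4, Y=1, C=34]  = 24.
Change = -12 − 24 = -36.

-36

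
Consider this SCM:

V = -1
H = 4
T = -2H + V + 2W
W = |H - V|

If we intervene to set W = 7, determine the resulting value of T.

The intervention breaks the incoming arrows to W: W = |H - V| no longer applies, and W = 7.
T = -2H + V + 2W  [with H=4, V=-1, W=7]  = 5

5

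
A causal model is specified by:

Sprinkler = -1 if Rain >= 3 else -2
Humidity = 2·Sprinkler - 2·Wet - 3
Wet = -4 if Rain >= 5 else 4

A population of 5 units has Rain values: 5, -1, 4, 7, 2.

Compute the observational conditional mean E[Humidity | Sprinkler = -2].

-15

Observing Sprinkler=-2 restricts to units where Sprinkler's equation naturally yields -2: Rain ∈ {-1, 2}. In that subpopulation Humidity = -15, -15, mean -15.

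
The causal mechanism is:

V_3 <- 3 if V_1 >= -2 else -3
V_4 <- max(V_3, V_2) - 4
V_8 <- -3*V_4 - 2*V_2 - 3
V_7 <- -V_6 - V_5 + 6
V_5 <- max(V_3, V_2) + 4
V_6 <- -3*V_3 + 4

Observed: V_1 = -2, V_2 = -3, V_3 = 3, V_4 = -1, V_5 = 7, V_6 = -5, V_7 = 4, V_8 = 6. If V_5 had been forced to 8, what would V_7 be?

3

Under do(V_5=8), the mechanism V_5 <- max(V_3, V_2) + 4 is discarded; V_5 is fixed at 8.
V_3 = 3 if V_1 >= -2 else -3  [with V_1=-2]  = 3
V_6 = -3*V_3 + 4  [with V_3=3]  = -5
V_7 = -V_6 - V_5 + 6  [with V_6=-5, V_5=8]  = 3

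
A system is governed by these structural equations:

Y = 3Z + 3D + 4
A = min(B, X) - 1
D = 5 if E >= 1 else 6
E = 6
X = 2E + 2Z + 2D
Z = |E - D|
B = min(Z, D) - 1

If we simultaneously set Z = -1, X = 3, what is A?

Under do(Z = -1, X = 3), each intervened variable's structural equation is replaced by its fixed value.
D = 5 if E >= 1 else 6  [with E=6]  = 5
B = min(Z, D) - 1  [with Z=-1, D=5]  = -2
A = min(B, X) - 1  [with B=-2, X=3]  = -3

-3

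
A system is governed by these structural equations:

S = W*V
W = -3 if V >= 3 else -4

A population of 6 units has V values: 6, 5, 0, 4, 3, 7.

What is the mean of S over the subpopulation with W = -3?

-15

Conditioning on W=-3 selects the 5 unit(s) with V ∈ {6, 5, 4, 3, 7}. Their S values: -18, -15, -12, -9, -21. Mean = -15.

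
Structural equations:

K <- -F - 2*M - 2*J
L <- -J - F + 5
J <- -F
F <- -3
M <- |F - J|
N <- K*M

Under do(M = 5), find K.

-13

The intervention breaks the incoming arrows to M: M <- |F - J| no longer applies, and M = 5.
J = -F  [with F=-3]  = 3
K = -F - 2*M - 2*J  [with F=-3, M=5, J=3]  = -13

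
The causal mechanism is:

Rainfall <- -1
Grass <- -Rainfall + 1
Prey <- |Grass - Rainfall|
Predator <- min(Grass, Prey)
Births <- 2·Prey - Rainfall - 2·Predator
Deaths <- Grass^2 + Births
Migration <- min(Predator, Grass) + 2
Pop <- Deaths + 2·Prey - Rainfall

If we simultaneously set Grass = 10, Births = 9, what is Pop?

132

The joint intervention fixes Grass = 10, Births = 9, removing each variable's own equation.
Prey = |Grass - Rainfall|  [with Grass=10, Rainfall=-1]  = 11
Deaths = Grass^2 + Births  [with Grass=10, Births=9]  = 109
Pop = Deaths + 2·Prey - Rainfall  [with Deaths=109, Prey=11, Rainfall=-1]  = 132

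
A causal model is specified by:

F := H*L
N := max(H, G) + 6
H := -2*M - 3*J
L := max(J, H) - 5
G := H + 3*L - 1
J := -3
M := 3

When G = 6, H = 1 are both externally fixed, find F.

Under do(G = 6, H = 1), each intervened variable's structural equation is replaced by its fixed value.
L = max(J, H) - 5  [with J=-3, H=1]  = -4
F = H*L  [with H=1, L=-4]  = -4

-4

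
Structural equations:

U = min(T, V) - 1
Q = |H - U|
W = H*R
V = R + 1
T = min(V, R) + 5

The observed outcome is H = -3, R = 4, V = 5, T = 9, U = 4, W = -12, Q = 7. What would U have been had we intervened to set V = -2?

do(V=-2) replaces the equation V = R + 1 with the constant V = -2.
T = min(V, R) + 5  [with V=-2, R=4]  = 3
U = min(T, V) - 1  [with T=3, V=-2]  = -3

-3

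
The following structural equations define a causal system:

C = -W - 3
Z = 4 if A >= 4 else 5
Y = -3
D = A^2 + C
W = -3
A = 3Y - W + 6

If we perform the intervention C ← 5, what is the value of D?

5

do(C=5) replaces the equation C = -W - 3 with the constant C = 5.
A = 3Y - W + 6  [with Y=-3, W=-3]  = 0
D = A^2 + C  [with A=0, C=5]  = 5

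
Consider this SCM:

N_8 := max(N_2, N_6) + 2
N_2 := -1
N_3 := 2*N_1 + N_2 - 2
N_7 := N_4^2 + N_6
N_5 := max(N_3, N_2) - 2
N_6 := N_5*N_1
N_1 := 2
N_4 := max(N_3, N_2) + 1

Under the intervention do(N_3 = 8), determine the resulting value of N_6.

12

The intervention breaks the incoming arrows to N_3: N_3 := 2*N_1 + N_2 - 2 no longer applies, and N_3 = 8.
N_5 = max(N_3, N_2) - 2  [with N_3=8, N_2=-1]  = 6
N_6 = N_5*N_1  [with N_5=6, N_1=2]  = 12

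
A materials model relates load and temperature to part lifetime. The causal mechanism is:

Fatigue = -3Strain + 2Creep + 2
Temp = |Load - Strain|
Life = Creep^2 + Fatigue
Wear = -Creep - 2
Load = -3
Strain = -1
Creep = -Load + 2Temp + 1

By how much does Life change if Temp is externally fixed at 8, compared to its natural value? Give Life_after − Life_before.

The intervention breaks the incoming arrows to Temp: Temp = |Load - Strain| no longer applies, and Temp = 8.
Creep = -Load + 2Temp + 1  [with Load=-3, Temp=8]  = 20
Fatigue = -3Strain + 2Creep + 2  [with Strain=-1, Creep=20]  = 45
Life = Creep^2 + Fatigue  [with Creep=20, Fatigue=45]  = 445
Without intervention: Temp = |Load - Strain|  [with Load=-3, Strain=-1]  = 2; Creep = -Load + 2Temp + 1  [with Load=-3, Temp=2]  = 8; Fatigue = -3Strain + 2Creep + 2  [with Strain=-1, Creep=8]  = 21; Life = Creep^2 + Fatigue  [with Creep=8, Fatigue=21]  = 85.
Change = 445 − 85 = 360.

360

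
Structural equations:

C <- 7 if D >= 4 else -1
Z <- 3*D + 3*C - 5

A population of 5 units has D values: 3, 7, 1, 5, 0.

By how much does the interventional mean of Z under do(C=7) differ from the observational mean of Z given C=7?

-8.4

The intervention sets C=7 in all 5 units regardless of D. Recomputing Z per unit gives 25, 37, 19, 31, 16; average 25.6.
Observing C=7 restricts to units where C's equation naturally yields 7: D ∈ {7, 5}. In that subpopulation Z = 37, 31, mean 34.
Difference = 25.6 − 34 = -8.4.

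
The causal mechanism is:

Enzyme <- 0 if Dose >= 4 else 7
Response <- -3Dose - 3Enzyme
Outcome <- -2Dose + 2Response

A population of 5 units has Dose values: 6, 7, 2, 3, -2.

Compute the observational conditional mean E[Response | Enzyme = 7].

-24

Conditioning on Enzyme=7 selects the 3 unit(s) with Dose ∈ {2, 3, -2}. Their Response values: -27, -30, -15. Mean = -24.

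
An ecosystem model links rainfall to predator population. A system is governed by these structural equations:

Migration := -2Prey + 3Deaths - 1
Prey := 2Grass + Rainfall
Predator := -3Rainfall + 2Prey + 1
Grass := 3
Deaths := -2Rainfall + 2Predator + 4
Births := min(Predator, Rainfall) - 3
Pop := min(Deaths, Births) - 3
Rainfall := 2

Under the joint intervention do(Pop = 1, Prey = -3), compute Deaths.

-22

The joint intervention fixes Pop = 1, Prey = -3, removing each variable's own equation.
Predator = -3Rainfall + 2Prey + 1  [with Rainfall=2, Prey=-3]  = -11
Deaths = -2Rainfall + 2Predator + 4  [with Rainfall=2, Predator=-11]  = -22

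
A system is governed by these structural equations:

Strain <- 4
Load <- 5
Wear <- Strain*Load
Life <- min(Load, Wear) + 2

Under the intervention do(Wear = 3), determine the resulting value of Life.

5

The intervention breaks the incoming arrows to Wear: Wear <- Strain*Load no longer applies, and Wear = 3.
Life = min(Load, Wear) + 2  [with Load=5, Wear=3]  = 5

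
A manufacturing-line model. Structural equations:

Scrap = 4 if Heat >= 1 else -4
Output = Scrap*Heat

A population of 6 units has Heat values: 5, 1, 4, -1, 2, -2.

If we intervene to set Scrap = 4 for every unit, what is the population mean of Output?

do(Scrap=4) breaks Scrap's dependence on Heat. With Scrap=4 fixed, Output across the units is 20, 4, 16, -4, 8, -8, mean 6.

6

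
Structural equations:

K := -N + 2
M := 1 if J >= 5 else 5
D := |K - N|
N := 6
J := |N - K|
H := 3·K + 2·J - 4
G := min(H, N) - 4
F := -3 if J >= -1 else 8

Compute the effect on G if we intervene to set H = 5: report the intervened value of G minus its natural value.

1

Under do(H=5), the mechanism H := 3·K + 2·J - 4 is discarded; H is fixed at 5.
G = min(H, N) - 4  [with H=5, N=6]  = 1
Without intervention: K = -N + 2  [with N=6]  = -4; J = |N - K|  [with N=6, K=-4]  = 10; H = 3·K + 2·J - 4  [with K=-4, J=10]  = 4; G = min(H, N) - 4  [with H=4, N=6]  = 0.
Change = 1 − 0 = 1.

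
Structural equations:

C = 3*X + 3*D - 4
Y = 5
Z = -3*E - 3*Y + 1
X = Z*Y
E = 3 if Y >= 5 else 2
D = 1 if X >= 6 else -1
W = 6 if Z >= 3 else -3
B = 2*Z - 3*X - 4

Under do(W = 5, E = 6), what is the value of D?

-1

Setting W = 5, E = 6 by intervention discards those variables' equations.
Z = -3*E - 3*Y + 1  [with E=6, Y=5]  = -32
X = Z*Y  [with Z=-32, Y=5]  = -160
D = 1 if X >= 6 else -1  [with X=-160]  = -1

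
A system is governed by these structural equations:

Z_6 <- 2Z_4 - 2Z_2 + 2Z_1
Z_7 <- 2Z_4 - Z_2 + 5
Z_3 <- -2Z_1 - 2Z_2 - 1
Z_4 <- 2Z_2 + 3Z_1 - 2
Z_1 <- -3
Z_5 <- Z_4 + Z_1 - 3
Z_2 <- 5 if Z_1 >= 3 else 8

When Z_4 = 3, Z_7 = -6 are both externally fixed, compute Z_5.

-3

Setting Z_4 = 3, Z_7 = -6 by intervention discards those variables' equations.
Z_5 = Z_4 + Z_1 - 3  [with Z_4=3, Z_1=-3]  = -3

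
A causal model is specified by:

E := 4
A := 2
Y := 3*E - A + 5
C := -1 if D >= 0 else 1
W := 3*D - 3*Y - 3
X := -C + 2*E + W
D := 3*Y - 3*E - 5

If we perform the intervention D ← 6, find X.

-21

The intervention breaks the incoming arrows to D: D := 3*Y - 3*E - 5 no longer applies, and D = 6.
Y = 3*E - A + 5  [with E=4, A=2]  = 15
W = 3*D - 3*Y - 3  [with D=6, Y=15]  = -30
C = -1 if D >= 0 else 1  [with D=6]  = -1
X = -C + 2*E + W  [with C=-1, E=4, W=-30]  = -21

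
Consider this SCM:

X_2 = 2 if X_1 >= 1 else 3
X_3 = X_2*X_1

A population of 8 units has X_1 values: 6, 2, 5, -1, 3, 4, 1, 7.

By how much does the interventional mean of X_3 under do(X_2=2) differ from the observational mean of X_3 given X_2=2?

The intervention sets X_2=2 in all 8 units regardless of X_1. Recomputing X_3 per unit gives 12, 4, 10, -2, 6, 8, 2, 14; average 6.75.
E[X_3|X_2=2] averages over only the 7 units with X_2=2 (X_1 = 6, 2, 5, 3, 4, 1, 7): X_3 = 12, 4, 10, 6, 8, 2, 14, mean 8.
Difference = 6.75 − 8 = -1.25.

-1.25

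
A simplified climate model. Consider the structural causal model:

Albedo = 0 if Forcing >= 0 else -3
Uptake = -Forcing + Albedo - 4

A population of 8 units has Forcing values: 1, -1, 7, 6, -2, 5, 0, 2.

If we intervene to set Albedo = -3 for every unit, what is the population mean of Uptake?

Under do(Albedo=-3), Albedo's equation is replaced by Albedo=-3 for every unit. Per-unit Uptake: -8, -6, -14, -13, -5, -12, -7, -9. Mean = -9.25.

-9.25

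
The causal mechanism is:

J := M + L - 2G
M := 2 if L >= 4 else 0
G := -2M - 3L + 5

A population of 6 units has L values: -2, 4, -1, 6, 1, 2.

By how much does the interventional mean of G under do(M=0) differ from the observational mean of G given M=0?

Under do(M=0), M's equation is replaced by M=0 for every unit. Per-unit G: 11, -7, 8, -13, 2, -1. Mean = 0.
E[G|M=0] averages over only the 4 units with M=0 (L = -2, -1, 1, 2): G = 11, 8, 2, -1, mean 5.
Difference = 0 − 5 = -5.

-5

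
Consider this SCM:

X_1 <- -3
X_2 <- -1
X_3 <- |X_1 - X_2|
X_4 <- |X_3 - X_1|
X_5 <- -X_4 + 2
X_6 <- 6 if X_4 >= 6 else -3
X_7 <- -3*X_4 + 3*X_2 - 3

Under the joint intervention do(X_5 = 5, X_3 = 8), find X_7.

The joint intervention fixes X_5 = 5, X_3 = 8, removing each variable's own equation.
X_4 = |X_3 - X_1|  [with X_3=8, X_1=-3]  = 11
X_7 = -3*X_4 + 3*X_2 - 3  [with X_4=11, X_2=-1]  = -39

-39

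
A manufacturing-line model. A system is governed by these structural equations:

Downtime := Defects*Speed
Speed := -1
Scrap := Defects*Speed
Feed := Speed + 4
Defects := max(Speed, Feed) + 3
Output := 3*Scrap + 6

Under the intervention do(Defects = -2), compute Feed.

Under do(Defects=-2), the mechanism Defects := max(Speed, Feed) + 3 is discarded; Defects is fixed at -2.
Since Feed is not a descendant of the intervened variable, it is unaffected.
Feed = Speed + 4  [with Speed=-1]  = 3

3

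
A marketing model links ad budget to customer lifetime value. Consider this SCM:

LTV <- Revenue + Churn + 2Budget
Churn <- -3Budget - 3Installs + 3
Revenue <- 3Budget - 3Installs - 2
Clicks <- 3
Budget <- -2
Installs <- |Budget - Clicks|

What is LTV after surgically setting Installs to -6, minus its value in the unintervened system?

The intervention breaks the incoming arrows to Installs: Installs <- |Budget - Clicks| no longer applies, and Installs = -6.
Churn = -3Budget - 3Installs + 3  [with Budget=-2, Installs=-6]  = 27
Revenue = 3Budget - 3Installs - 2  [with Budget=-2, Installs=-6]  = 10
LTV = Revenue + Churn + 2Budget  [with Revenue=10, Churn=27, Budget=-2]  = 33
Without intervention: Installs = |Budget - Clicks|  [with Budget=-2, Clicks=3]  = 5; Churn = -3Budget - 3Installs + 3  [with Budget=-2, Installs=5]  = -6; Revenue = 3Budget - 3Installs - 2  [with Budget=-2, Installs=5]  = -23; LTV = Revenue + Churn + 2Budget  [with Revenue=-23, Churn=-6, Budget=-2]  = -33.
Change = 33 − (-33) = 66.

66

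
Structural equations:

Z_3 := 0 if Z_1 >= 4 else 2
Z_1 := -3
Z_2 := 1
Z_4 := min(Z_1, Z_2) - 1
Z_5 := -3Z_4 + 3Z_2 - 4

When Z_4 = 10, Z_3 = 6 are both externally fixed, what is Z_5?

The joint intervention fixes Z_4 = 10, Z_3 = 6, removing each variable's own equation.
Z_5 = -3Z_4 + 3Z_2 - 4  [with Z_4=10, Z_2=1]  = -31

-31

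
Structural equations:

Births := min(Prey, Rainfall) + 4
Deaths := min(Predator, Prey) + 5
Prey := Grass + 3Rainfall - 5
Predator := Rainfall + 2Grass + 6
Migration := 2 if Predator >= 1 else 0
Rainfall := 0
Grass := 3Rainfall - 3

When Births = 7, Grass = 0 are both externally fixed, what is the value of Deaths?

The joint intervention fixes Births = 7, Grass = 0, removing each variable's own equation.
Prey = Grass + 3Rainfall - 5  [with Grass=0, Rainfall=0]  = -5
Predator = Rainfall + 2Grass + 6  [with Rainfall=0, Grass=0]  = 6
Deaths = min(Predator, Prey) + 5  [with Predator=6, Prey=-5]  = 0

0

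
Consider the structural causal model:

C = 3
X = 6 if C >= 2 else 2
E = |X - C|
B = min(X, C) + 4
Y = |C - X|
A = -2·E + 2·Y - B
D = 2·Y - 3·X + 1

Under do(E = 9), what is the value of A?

-19

The intervention breaks the incoming arrows to E: E = |X - C| no longer applies, and E = 9.
X = 6 if C >= 2 else 2  [with C=3]  = 6
B = min(X, C) + 4  [with X=6, C=3]  = 7
Y = |C - X|  [with C=3, X=6]  = 3
A = -2·E + 2·Y - B  [with E=9, Y=3, B=7]  = -19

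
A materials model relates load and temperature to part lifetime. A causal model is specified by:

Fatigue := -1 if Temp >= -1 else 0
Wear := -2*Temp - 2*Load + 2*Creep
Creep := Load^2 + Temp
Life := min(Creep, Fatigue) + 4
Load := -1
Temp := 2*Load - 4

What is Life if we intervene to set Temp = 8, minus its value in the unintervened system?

4

Under do(Temp=8), the mechanism Temp := 2*Load - 4 is discarded; Temp is fixed at 8.
Creep = Load^2 + Temp  [with Load=-1, Temp=8]  = 9
Fatigue = -1 if Temp >= -1 else 0  [with Temp=8]  = -1
Life = min(Creep, Fatigue) + 4  [with Creep=9, Fatigue=-1]  = 3
Without intervention: Temp = 2*Load - 4  [with Load=-1]  = -6; Creep = Load^2 + Temp  [with Load=-1, Temp=-6]  = -5; Fatigue = -1 if Temp >= -1 else 0  [with Temp=-6]  = 0; Life = min(Creep, Fatigue) + 4  [with Creep=-5, Fatigue=0]  = -1.
Change = 3 − (-1) = 4.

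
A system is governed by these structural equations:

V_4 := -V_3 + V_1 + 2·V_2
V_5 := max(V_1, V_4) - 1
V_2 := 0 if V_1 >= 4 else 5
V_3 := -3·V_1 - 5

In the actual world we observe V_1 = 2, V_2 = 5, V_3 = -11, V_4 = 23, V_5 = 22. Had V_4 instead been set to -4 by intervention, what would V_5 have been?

1

Intervening sets V_4 = -4 and removes its equation (V_4 := -V_3 + V_1 + 2·V_2).
V_5 = max(V_1, V_4) - 1  [with V_1=2, V_4=-4]  = 1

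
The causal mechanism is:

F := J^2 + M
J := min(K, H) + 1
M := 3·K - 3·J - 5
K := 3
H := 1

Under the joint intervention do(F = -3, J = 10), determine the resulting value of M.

Under do(F = -3, J = 10), each intervened variable's structural equation is replaced by its fixed value.
M = 3·K - 3·J - 5  [with K=3, J=10]  = -26

-26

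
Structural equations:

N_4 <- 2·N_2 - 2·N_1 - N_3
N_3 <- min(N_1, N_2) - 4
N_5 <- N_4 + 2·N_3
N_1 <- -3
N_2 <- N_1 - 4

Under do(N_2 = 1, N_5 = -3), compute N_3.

-7

Under do(N_2 = 1, N_5 = -3), each intervened variable's structural equation is replaced by its fixed value.
N_3 = min(N_1, N_2) - 4  [with N_1=-3, N_2=1]  = -7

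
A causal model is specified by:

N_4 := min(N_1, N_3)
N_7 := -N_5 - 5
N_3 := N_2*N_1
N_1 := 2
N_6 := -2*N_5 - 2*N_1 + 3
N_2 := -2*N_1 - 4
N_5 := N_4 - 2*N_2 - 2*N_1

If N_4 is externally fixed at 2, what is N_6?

-29

Under do(N_4=2), the mechanism N_4 := min(N_1, N_3) is discarded; N_4 is fixed at 2.
N_2 = -2*N_1 - 4  [with N_1=2]  = -8
N_5 = N_4 - 2*N_2 - 2*N_1  [with N_4=2, N_2=-8, N_1=2]  = 14
N_6 = -2*N_5 - 2*N_1 + 3  [with N_5=14, N_1=2]  = -29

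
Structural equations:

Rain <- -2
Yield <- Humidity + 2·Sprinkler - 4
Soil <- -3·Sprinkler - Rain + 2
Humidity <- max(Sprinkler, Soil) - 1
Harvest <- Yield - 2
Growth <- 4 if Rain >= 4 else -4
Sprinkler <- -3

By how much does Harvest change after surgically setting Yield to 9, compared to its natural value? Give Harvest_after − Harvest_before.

7

Intervening sets Yield = 9 and removes its equation (Yield <- Humidity + 2·Sprinkler - 4).
Harvest = Yield - 2  [with Yield=9]  = 7
Without intervention: Soil = -3·Sprinkler - Rain + 2  [with Sprinkler=-3, Rain=-2]  = 13; Humidity = max(Sprinkler, Soil) - 1  [with Sprinkler=-3, Soil=13]  = 12; Yield = Humidity + 2·Sprinkler - 4  [with Humidity=12, Sprinkler=-3]  = 2; Harvest = Yield - 2  [with Yield=2]  = 0.
Change = 7 − 0 = 7.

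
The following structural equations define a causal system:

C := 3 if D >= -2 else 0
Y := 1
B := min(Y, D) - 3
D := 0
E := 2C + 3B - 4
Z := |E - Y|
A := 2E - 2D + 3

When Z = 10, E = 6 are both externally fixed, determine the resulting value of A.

15

Setting Z = 10, E = 6 by intervention discards those variables' equations.
A = 2E - 2D + 3  [with E=6, D=0]  = 15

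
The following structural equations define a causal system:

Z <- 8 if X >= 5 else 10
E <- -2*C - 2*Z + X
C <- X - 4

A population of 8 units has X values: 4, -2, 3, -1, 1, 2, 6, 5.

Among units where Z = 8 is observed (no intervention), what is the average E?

Observing Z=8 restricts to units where Z's equation naturally yields 8: X ∈ {6, 5}. In that subpopulation E = -14, -13, mean -13.5.

-13.5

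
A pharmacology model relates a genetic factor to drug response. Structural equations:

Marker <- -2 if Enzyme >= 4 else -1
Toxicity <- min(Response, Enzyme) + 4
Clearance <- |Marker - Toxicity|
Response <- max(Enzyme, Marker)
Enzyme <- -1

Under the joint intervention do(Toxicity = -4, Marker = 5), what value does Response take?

Setting Toxicity = -4, Marker = 5 by intervention discards those variables' equations.
Response = max(Enzyme, Marker)  [with Enzyme=-1, Marker=5]  = 5

5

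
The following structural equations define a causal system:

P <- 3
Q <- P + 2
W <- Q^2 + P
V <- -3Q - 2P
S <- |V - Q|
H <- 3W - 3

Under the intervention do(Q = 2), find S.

do(Q=2) replaces the equation Q <- P + 2 with the constant Q = 2.
V = -3Q - 2P  [with Q=2, P=3]  = -12
S = |V - Q|  [with V=-12, Q=2]  = 14

14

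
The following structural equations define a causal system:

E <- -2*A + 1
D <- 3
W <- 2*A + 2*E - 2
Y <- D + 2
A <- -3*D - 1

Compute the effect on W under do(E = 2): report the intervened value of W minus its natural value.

Intervening sets E = 2 and removes its equation (E <- -2*A + 1).
A = -3*D - 1  [with D=3]  = -10
W = 2*A + 2*E - 2  [with A=-10, E=2]  = -18
Without intervention: A = -3*D - 1  [with D=3]  = -10; E = -2*A + 1  [with A=-10]  = 21; W = 2*A + 2*E - 2  [with A=-10, E=21]  = 20.
Change = -18 − 20 = -38.

-38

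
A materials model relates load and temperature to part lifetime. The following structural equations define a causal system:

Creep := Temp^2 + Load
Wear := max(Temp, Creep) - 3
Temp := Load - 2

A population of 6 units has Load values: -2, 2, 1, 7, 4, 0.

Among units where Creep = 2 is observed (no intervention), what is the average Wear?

-1

E[Wear|Creep=2] averages over only the 2 units with Creep=2 (Load = 2, 1): Wear = -1, -1, mean -1.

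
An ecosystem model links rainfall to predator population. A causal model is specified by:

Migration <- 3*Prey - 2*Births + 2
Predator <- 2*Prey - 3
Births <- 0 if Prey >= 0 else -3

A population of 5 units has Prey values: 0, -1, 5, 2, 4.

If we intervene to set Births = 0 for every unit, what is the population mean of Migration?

8

do(Births=0) breaks Births's dependence on Prey. With Births=0 fixed, Migration across the units is 2, -1, 17, 8, 14, mean 8.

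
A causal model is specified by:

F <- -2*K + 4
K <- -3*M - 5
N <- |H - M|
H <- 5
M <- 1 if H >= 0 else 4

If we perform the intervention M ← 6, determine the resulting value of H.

5

Under do(M=6), the mechanism M <- 1 if H >= 0 else 4 is discarded; M is fixed at 6.
H is not downstream of the intervention, so its value is determined by the original equations.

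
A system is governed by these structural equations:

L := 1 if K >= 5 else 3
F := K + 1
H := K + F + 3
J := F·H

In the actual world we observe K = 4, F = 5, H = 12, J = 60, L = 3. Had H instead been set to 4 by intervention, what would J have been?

The intervention breaks the incoming arrows to H: H := K + F + 3 no longer applies, and H = 4.
F = K + 1  [with K=4]  = 5
J = F·H  [with F=5, H=4]  = 20

20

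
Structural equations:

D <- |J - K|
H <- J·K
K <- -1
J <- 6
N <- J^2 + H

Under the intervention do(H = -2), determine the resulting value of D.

7

do(H=-2) replaces the equation H <- J·K with the constant H = -2.
D is not downstream of the intervention, so its value is determined by the original equations.
D = |J - K|  [with J=6, K=-1]  = 7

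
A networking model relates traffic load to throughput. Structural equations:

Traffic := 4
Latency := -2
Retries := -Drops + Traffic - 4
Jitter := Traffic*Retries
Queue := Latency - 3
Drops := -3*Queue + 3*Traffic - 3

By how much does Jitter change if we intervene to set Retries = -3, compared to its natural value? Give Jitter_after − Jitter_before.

The intervention breaks the incoming arrows to Retries: Retries := -Drops + Traffic - 4 no longer applies, and Retries = -3.
Jitter = Traffic*Retries  [with Traffic=4, Retries=-3]  = -12
Without intervention: Queue = Latency - 3  [with Latency=-2]  = -5; Drops = -3*Queue + 3*Traffic - 3  [with Queue=-5, Traffic=4]  = 24; Retries = -Drops + Traffic - 4  [with Drops=24, Traffic=4]  = -24; Jitter = Traffic*Retries  [with Traffic=4, Retries=-24]  = -96.
Change = -12 − (-96) = 84.

84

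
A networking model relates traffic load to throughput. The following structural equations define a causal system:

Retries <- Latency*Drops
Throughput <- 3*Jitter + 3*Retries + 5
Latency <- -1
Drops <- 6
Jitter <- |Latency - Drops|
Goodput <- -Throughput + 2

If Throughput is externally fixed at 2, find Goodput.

0

The intervention breaks the incoming arrows to Throughput: Throughput <- 3*Jitter + 3*Retries + 5 no longer applies, and Throughput = 2.
Goodput = -Throughput + 2  [with Throughput=2]  = 0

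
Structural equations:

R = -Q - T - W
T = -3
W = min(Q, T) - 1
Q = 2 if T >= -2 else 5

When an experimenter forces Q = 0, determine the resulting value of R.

7

Under do(Q=0), the mechanism Q = 2 if T >= -2 else 5 is discarded; Q is fixed at 0.
W = min(Q, T) - 1  [with Q=0, T=-3]  = -4
R = -Q - T - W  [with Q=0, T=-3, W=-4]  = 7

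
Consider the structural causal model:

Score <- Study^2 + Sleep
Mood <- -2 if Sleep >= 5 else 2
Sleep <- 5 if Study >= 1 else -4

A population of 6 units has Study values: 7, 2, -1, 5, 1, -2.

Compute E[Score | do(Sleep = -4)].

10

do(Sleep=-4) breaks Sleep's dependence on Study. With Sleep=-4 fixed, Score across the units is 45, 0, -3, 21, -3, 0, mean 10.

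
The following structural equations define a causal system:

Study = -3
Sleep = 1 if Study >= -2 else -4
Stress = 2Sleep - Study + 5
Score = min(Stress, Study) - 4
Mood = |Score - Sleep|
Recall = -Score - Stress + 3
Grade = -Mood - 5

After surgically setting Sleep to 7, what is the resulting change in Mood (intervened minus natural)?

do(Sleep=7) replaces the equation Sleep = 1 if Study >= -2 else -4 with the constant Sleep = 7.
Stress = 2Sleep - Study + 5  [with Sleep=7, Study=-3]  = 22
Score = min(Stress, Study) - 4  [with Stress=22, Study=-3]  = -7
Mood = |Score - Sleep|  [with Score=-7, Sleep=7]  = 14
Without intervention: Sleep = 1 if Study >= -2 else -4  [with Study=-3]  = -4; Stress = 2Sleep - Study + 5  [with Sleep=-4, Study=-3]  = 0; Score = min(Stress, Study) - 4  [with Stress=0, Study=-3]  = -7; Mood = |Score - Sleep|  [with Score=-7, Sleep=-4]  = 3.
Change = 14 − 3 = 11.

11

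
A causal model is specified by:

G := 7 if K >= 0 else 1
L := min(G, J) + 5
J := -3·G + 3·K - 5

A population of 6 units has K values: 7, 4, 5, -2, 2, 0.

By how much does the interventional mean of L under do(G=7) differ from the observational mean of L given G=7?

The intervention sets G=7 in all 6 units regardless of K. Recomputing L per unit gives 0, -9, -6, -27, -15, -21; average -13.
Conditioning on G=7 selects the 5 unit(s) with K ∈ {7, 4, 5, 2, 0}. Their L values: 0, -9, -6, -15, -21. Mean = -10.2.
Difference = -13 − (-10.2) = -2.8.

-2.8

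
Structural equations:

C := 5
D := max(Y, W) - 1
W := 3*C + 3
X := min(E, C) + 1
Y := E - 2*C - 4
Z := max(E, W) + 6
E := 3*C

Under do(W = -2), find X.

6

The intervention breaks the incoming arrows to W: W := 3*C + 3 no longer applies, and W = -2.
X is not downstream of the intervention, so its value is determined by the original equations.
E = 3*C  [with C=5]  = 15
X = min(E, C) + 1  [with E=15, C=5]  = 6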